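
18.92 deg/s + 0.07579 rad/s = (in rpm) 3.877. Check: 1 deg/s = 0.017453293 rad/s, so 18.92 deg/s = 18.92 * 0.017453293 = 0.33021629 rad/s. 0.07579 rad/s is already in rad/s. Sum: 0.33021629 + 0.07579 = 0.40600629 rad/s. 1 rpm = 0.10471976 rad/s, so 0.40600629 rad/s = 0.40600629 / 0.10471976 = 3.8770745 rpm ≈ 3.877 rpm (4 s.f.).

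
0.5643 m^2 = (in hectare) 5.643e-05. Check: 1 hectare = 10000 m^2, so 0.5643 m^2 = 0.5643 / 10000 = 5.643e-05 hectare.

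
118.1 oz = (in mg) 3.348e+06. Check: 1 oz = 0.028349523 kg, so 118.1 oz = 118.1 * 0.028349523 = 3.3480787 kg. 1 mg = 1e-06 kg, so 3.3480787 kg = 3.3480787 / 1e-06 = 3348078.7 mg ≈ 3.348e+06 mg (4 s.f.).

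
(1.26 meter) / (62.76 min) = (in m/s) 0.0003346. Check: 1.26 meter = 1.26 m. 1 min = 60 s, so 62.76 min = 62.76 * 60 = 3765.6 s. Combine: 1.26 m / 3765.6 s = 0.00033460803 m/s. Result: 0.00033460803 m/s ≈ 0.0003346 m/s (4 s.f.).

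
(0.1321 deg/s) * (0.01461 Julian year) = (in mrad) 1 deg/s = 0.017453293 rad/s, so 0.1321 deg/s = 0.1321 * 0.017453293 = 0.0023055799 rad/s. 1 Julian year = 31557600 s, so 0.01461 Julian year = 0.01461 * 31557600 = 461056.54 s. Combine: 0.0023055799 rad/s * 461056.54 s = 1063.0027 rad. 1 mrad = 0.001 rad, so 1063.0027 rad = 1063.0027 / 0.001 = 1063002.7 mrad ≈ 1.063e+06 mrad (4 s.f.). Final answer: 1.063e+06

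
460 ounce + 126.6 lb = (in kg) 70.47. Check: 1 ounce = 0.028349523 kg, so 460 ounce = 460 * 0.028349523 = 13.040781 kg. 1 lb = 0.45359237 kg, so 126.6 lb = 126.6 * 0.45359237 = 57.424794 kg. Sum: 13.040781 + 57.424794 = 70.465575 kg. Result: 70.465575 kg ≈ 70.47 kg (4 s.f.).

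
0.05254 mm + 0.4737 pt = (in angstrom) 1 mm = 0.001 m, so 0.05254 mm = 0.05254 * 0.001 = 5.254e-05 m. 1 pt = 0.00035277778 m, so 0.4737 pt = 0.4737 * 0.00035277778 = 0.00016711083 m. Sum: 5.254e-05 + 0.00016711083 = 0.00021965083 m. 1 angstrom = 1e-10 m, so 0.00021965083 m = 0.00021965083 / 1e-10 = 2196508.3 angstrom ≈ 2.197e+06 angstrom (4 s.f.). Final answer: 2.197e+06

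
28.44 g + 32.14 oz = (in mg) 9.396e+05. Check: 1 g = 0.001 kg, so 28.44 g = 28.44 * 0.001 = 0.02844 kg. 1 oz = 0.028349523 kg, so 32.14 oz = 32.14 * 0.028349523 = 0.91115367 kg. Sum: 0.02844 + 0.91115367 = 0.93959367 kg. 1 mg = 1e-06 kg, so 0.93959367 kg = 0.93959367 / 1e-06 = 939593.67 mg ≈ 9.396e+05 mg (4 s.f.).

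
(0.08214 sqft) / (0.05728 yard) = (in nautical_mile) 7.867e-05. Check: 1 sqft = 0.09290304 m^2, so 0.08214 sqft = 0.08214 * 0.09290304 = 0.0076310557 m^2. 1 yard = 0.9144 m, so 0.05728 yard = 0.05728 * 0.9144 = 0.052376832 m. Combine: 0.0076310557 m^2 / 0.052376832 m = 0.14569525 m. 1 nautical_mile = 1852 m, so 0.14569525 m = 0.14569525 / 1852 = 7.8669142e-05 nautical_mile ≈ 7.867e-05 nautical_mile (4 s.f.).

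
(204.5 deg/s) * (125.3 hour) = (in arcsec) 3.321e+11. Check: 1 deg/s = 0.017453293 rad/s, so 204.5 deg/s = 204.5 * 0.017453293 = 3.5691983 rad/s. 1 hour = 3600 s, so 125.3 hour = 125.3 * 3600 = 451080 s. Combine: 3.5691983 rad/s * 451080 s = 1609994 rad. 1 arcsec = 4.8481368e-06 rad, so 1609994 rad = 1609994 / 4.8481368e-06 = 3.320851e+11 arcsec ≈ 3.321e+11 arcsec (4 s.f.).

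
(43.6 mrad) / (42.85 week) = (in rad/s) 1.682e-09. Check: 1 mrad = 0.001 rad, so 43.6 mrad = 43.6 * 0.001 = 0.0436 rad. 1 week = 604800 s, so 42.85 week = 42.85 * 604800 = 25915680 s. Combine: 0.0436 rad / 25915680 s = 1.6823792e-09 rad/s. Result: 1.6823792e-09 rad/s ≈ 1.682e-09 rad/s (4 s.f.).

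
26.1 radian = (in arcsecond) 26.1 radian = 26.1 rad. 1 arcsecond = 4.8481368e-06 rad, so 26.1 rad = 26.1 / 4.8481368e-06 = 5383511.4 arcsecond ≈ 5.384e+06 arcsecond (4 s.f.). Final answer: 5.384e+06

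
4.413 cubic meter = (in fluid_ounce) 4.413 cubic meter = 4.413 m^3. 1 fluid_ounce = 2.957353e-05 m^3, so 4.413 m^3 = 4.413 / 2.957353e-05 = 149221.28 fluid_ounce ≈ 1.492e+05 fluid_ounce (4 s.f.). Final answer: 1.492e+05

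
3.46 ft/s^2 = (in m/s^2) 1.055. Check: 1 ft/s^2 = 0.3048 m/s^2, so 3.46 ft/s^2 = 3.46 * 0.3048 = 1.054608 m/s^2. Result: 1.054608 m/s^2 ≈ 1.055 m/s^2 (4 s.f.).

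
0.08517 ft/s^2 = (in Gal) 2.596. Check: 1 ft/s^2 = 0.3048 m/s^2, so 0.08517 ft/s^2 = 0.08517 * 0.3048 = 0.025959816 m/s^2. 1 Gal = 0.01 m/s^2, so 0.025959816 m/s^2 = 0.025959816 / 0.01 = 2.5959816 Gal ≈ 2.596 Gal (4 s.f.).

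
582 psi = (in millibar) 4.013e+04. Check: 1 psi = 6894.7573 Pa, so 582 psi = 582 * 6894.7573 = 4012748.7 Pa. 1 millibar = 100 Pa, so 4012748.7 Pa = 4012748.7 / 100 = 40127.487 millibar ≈ 4.013e+04 millibar (4 s.f.).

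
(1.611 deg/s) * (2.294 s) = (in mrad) 1 deg/s = 0.017453293 rad/s, so 1.611 deg/s = 1.611 * 0.017453293 = 0.028117254 rad/s. 2.294 s is already in s. Combine: 0.028117254 rad/s * 2.294 s = 0.064500981 rad. 1 mrad = 0.001 rad, so 0.064500981 rad = 0.064500981 / 0.001 = 64.500981 mrad ≈ 64.5 mrad (4 s.f.). Final answer: 64.5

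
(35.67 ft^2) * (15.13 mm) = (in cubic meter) 1 ft^2 = 0.09290304 m^2, so 35.67 ft^2 = 35.67 * 0.09290304 = 3.3138514 m^2. 1 mm = 0.001 m, so 15.13 mm = 15.13 * 0.001 = 0.01513 m. Combine: 3.3138514 m^2 * 0.01513 m = 0.050138572 m^3. 0.050138572 m^3 = 0.050138572 cubic meter ≈ 0.05014 cubic meter (4 s.f.). Final answer: 0.05014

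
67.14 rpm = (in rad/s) 1 rpm = 0.10471976 rad/s, so 67.14 rpm = 67.14 * 0.10471976 = 7.0308844 rad/s. Result: 7.0308844 rad/s ≈ 7.031 rad/s (4 s.f.). Final answer: 7.031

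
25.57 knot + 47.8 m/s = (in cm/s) 1 knot = 0.51444444 m/s, so 25.57 knot = 25.57 * 0.51444444 = 13.154344 m/s. 47.8 m/s is already in m/s. Sum: 13.154344 + 47.8 = 60.954344 m/s. 1 cm/s = 0.01 m/s, so 60.954344 m/s = 60.954344 / 0.01 = 6095.4344 cm/s ≈ 6095 cm/s (4 s.f.). Final answer: 6095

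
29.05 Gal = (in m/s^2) 0.2905. Check: 1 Gal = 0.01 m/s^2, so 29.05 Gal = 29.05 * 0.01 = 0.2905 m/s^2. Result: 0.2905 m/s^2.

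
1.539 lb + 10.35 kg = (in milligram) 1 lb = 0.45359237 kg, so 1.539 lb = 1.539 * 0.45359237 = 0.69807866 kg. 10.35 kg is already in kg. Sum: 0.69807866 + 10.35 = 11.048079 kg. 1 milligram = 1e-06 kg, so 11.048079 kg = 11.048079 / 1e-06 = 11048079 milligram ≈ 1.105e+07 milligram (4 s.f.). Final answer: 1.105e+07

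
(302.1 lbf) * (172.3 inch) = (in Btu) 5.574. Check: 1 lbf = 4.4482216 N, so 302.1 lbf = 302.1 * 4.4482216 = 1343.8077 N. 1 inch = 0.0254 m, so 172.3 inch = 172.3 * 0.0254 = 4.37642 m. Combine: 1343.8077 N * 4.37642 m = 5881.0671 J. 1 Btu = 1055.0559 J, so 5881.0671 J = 5881.0671 / 1055.0559 = 5.5741761 Btu ≈ 5.574 Btu (4 s.f.).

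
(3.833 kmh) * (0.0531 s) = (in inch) 1 kmh = 0.27777778 m/s, so 3.833 kmh = 3.833 * 0.27777778 = 1.0647222 m/s. 0.0531 s is already in s. Combine: 1.0647222 m/s * 0.0531 s = 0.05653675 m. 1 inch = 0.0254 m, so 0.05653675 m = 0.05653675 / 0.0254 = 2.2258563 inch ≈ 2.226 inch (4 s.f.). Final answer: 2.226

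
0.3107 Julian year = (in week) 16.21. Check: 1 Julian year = 31557600 s, so 0.3107 Julian year = 0.3107 * 31557600 = 9804946.3 s. 1 week = 604800 s, so 9804946.3 s = 9804946.3 / 604800 = 16.211882 week ≈ 16.21 week (4 s.f.).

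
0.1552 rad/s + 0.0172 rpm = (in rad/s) 0.1552 rad/s is already in rad/s. 1 rpm = 0.10471976 rad/s, so 0.0172 rpm = 0.0172 * 0.10471976 = 0.0018011798 rad/s. Sum: 0.1552 + 0.0018011798 = 0.15700118 rad/s. Result: 0.15700118 rad/s ≈ 0.157 rad/s (4 s.f.). Final answer: 0.157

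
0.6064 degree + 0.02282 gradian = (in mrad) 1 degree = 0.017453293 rad, so 0.6064 degree = 0.6064 * 0.017453293 = 0.010583677 rad. 1 gradian = 0.015707963 rad, so 0.02282 gradian = 0.02282 * 0.015707963 = 0.00035845572 rad. Sum: 0.010583677 + 0.00035845572 = 0.010942132 rad. 1 mrad = 0.001 rad, so 0.010942132 rad = 0.010942132 / 0.001 = 10.942132 mrad ≈ 10.94 mrad (4 s.f.). Final answer: 10.94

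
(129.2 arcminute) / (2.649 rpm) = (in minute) 0.002258. Check: 1 arcminute = 0.00029088821 rad, so 129.2 arcminute = 129.2 * 0.00029088821 = 0.037582757 rad. 1 rpm = 0.10471976 rad/s, so 2.649 rpm = 2.649 * 0.10471976 = 0.27740263 rad/s. Combine: 0.037582757 rad / 0.27740263 rad/s = 0.13548089 s. 1 minute = 60 s, so 0.13548089 s = 0.13548089 / 60 = 0.0022580149 minute ≈ 0.002258 minute (4 s.f.).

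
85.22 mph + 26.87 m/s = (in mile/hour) 145.3. Check: 1 mph = 0.44704 m/s, so 85.22 mph = 85.22 * 0.44704 = 38.096749 m/s. 26.87 m/s is already in m/s. Sum: 38.096749 + 26.87 = 64.966749 m/s. 1 mile/hour = 0.44704 m/s, so 64.966749 m/s = 64.966749 / 0.44704 = 145.32648 mile/hour ≈ 145.3 mile/hour (4 s.f.).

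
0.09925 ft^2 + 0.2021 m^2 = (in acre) 1 ft^2 = 0.09290304 m^2, so 0.09925 ft^2 = 0.09925 * 0.09290304 = 0.0092206267 m^2. 0.2021 m^2 is already in m^2. Sum: 0.0092206267 + 0.2021 = 0.21132063 m^2. 1 acre = 4046.8564 m^2, so 0.21132063 m^2 = 0.21132063 / 4046.8564 = 5.2218464e-05 acre ≈ 5.222e-05 acre (4 s.f.). Final answer: 5.222e-05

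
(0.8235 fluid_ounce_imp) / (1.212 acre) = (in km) 4.77e-12. Check: 1 fluid_ounce_imp = 2.8413063e-05 m^3, so 0.8235 fluid_ounce_imp = 0.8235 * 2.8413063e-05 = 2.3398157e-05 m^3. 1 acre = 4046.8564 m^2, so 1.212 acre = 1.212 * 4046.8564 = 4904.79 m^2. Combine: 2.3398157e-05 m^3 / 4904.79 m^2 = 4.7704707e-09 m. 1 km = 1000 m, so 4.7704707e-09 m = 4.7704707e-09 / 1000 = 4.7704707e-12 km ≈ 4.77e-12 km (4 s.f.).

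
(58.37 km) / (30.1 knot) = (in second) 1 km = 1000 m, so 58.37 km = 58.37 * 1000 = 58370 m. 1 knot = 0.51444444 m/s, so 30.1 knot = 30.1 * 0.51444444 = 15.484778 m/s. Combine: 58370 m / 15.484778 m/s = 3769.5084 s. 3769.5084 s = 3769.5084 second ≈ 3770 second (4 s.f.). Final answer: 3770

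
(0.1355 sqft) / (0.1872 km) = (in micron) 1 sqft = 0.09290304 m^2, so 0.1355 sqft = 0.1355 * 0.09290304 = 0.012588362 m^2. 1 km = 1000 m, so 0.1872 km = 0.1872 * 1000 = 187.2 m. Combine: 0.012588362 m^2 / 187.2 m = 6.7245523e-05 m. 1 micron = 1e-06 m, so 6.7245523e-05 m = 6.7245523e-05 / 1e-06 = 67.245523 micron ≈ 67.25 micron (4 s.f.). Final answer: 67.25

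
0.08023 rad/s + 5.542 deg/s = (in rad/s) 0.08023 rad/s is already in rad/s. 1 deg/s = 0.017453293 rad/s, so 5.542 deg/s = 5.542 * 0.017453293 = 0.096726147 rad/s. Sum: 0.08023 + 0.096726147 = 0.17695615 rad/s. Result: 0.17695615 rad/s ≈ 0.177 rad/s (4 s.f.). Final answer: 0.177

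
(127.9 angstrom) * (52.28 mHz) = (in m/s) 1 angstrom = 1e-10 m, so 127.9 angstrom = 127.9 * 1e-10 = 1.279e-08 m. 1 mHz = 0.001 Hz, so 52.28 mHz = 52.28 * 0.001 = 0.05228 Hz. Combine: 1.279e-08 m * 0.05228 Hz = 6.686612e-10 m/s. Result: 6.686612e-10 m/s ≈ 6.687e-10 m/s (4 s.f.). Final answer: 6.687e-10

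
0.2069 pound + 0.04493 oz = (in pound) 0.2097. Check: 1 pound = 0.45359237 kg, so 0.2069 pound = 0.2069 * 0.45359237 = 0.093848261 kg. 1 oz = 0.028349523 kg, so 0.04493 oz = 0.04493 * 0.028349523 = 0.0012737441 kg. Sum: 0.093848261 + 0.0012737441 = 0.095122005 kg. 1 pound = 0.45359237 kg, so 0.095122005 kg = 0.095122005 / 0.45359237 = 0.20970812 pound ≈ 0.2097 pound (4 s.f.).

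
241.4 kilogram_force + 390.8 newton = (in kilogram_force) 1 kilogram_force = 9.80665 N, so 241.4 kilogram_force = 241.4 * 9.80665 = 2367.3253 N. 390.8 newton = 390.8 N. Sum: 2367.3253 + 390.8 = 2758.1253 N. 1 kilogram_force = 9.80665 N, so 2758.1253 N = 2758.1253 / 9.80665 = 281.25051 kilogram_force ≈ 281.3 kilogram_force (4 s.f.). Final answer: 281.3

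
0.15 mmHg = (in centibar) 1 mmHg = 133.32237 Pa, so 0.15 mmHg = 0.15 * 133.32237 = 19.998355 Pa. 1 centibar = 1000 Pa, so 19.998355 Pa = 19.998355 / 1000 = 0.019998355 centibar ≈ 0.02 centibar (4 s.f.). Final answer: 0.02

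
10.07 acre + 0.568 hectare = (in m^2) 4.643e+04. Check: 1 acre = 4046.8564 m^2, so 10.07 acre = 10.07 * 4046.8564 = 40751.844 m^2. 1 hectare = 10000 m^2, so 0.568 hectare = 0.568 * 10000 = 5680 m^2. Sum: 40751.844 + 5680 = 46431.844 m^2. Result: 46431.844 m^2 ≈ 4.643e+04 m^2 (4 s.f.).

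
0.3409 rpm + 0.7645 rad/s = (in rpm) 7.641. Check: 1 rpm = 0.10471976 rad/s, so 0.3409 rpm = 0.3409 * 0.10471976 = 0.035698965 rad/s. 0.7645 rad/s is already in rad/s. Sum: 0.035698965 + 0.7645 = 0.80019896 rad/s. 1 rpm = 0.10471976 rad/s, so 0.80019896 rad/s = 0.80019896 / 0.10471976 = 7.6413372 rpm ≈ 7.641 rpm (4 s.f.).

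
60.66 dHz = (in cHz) 1 dHz = 0.1 Hz, so 60.66 dHz = 60.66 * 0.1 = 6.066 Hz. 1 cHz = 0.01 Hz, so 6.066 Hz = 6.066 / 0.01 = 606.6 cHz. Final answer: 606.6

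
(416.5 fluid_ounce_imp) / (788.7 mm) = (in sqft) 0.1615. Check: 1 fluid_ounce_imp = 2.8413063e-05 m^3, so 416.5 fluid_ounce_imp = 416.5 * 2.8413063e-05 = 0.011834041 m^3. 1 mm = 0.001 m, so 788.7 mm = 788.7 * 0.001 = 0.7887 m. Combine: 0.011834041 m^3 / 0.7887 m = 0.015004489 m^2. 1 sqft = 0.09290304 m^2, so 0.015004489 m^2 = 0.015004489 / 0.09290304 = 0.16150698 sqft ≈ 0.1615 sqft (4 s.f.).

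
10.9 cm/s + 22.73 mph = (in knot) 19.96. Check: 1 cm/s = 0.01 m/s, so 10.9 cm/s = 10.9 * 0.01 = 0.109 m/s. 1 mph = 0.44704 m/s, so 22.73 mph = 22.73 * 0.44704 = 10.161219 m/s. Sum: 0.109 + 10.161219 = 10.270219 m/s. 1 knot = 0.51444444 m/s, so 10.270219 m/s = 10.270219 / 0.51444444 = 19.963709 knot ≈ 19.96 knot (4 s.f.).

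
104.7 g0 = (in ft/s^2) 3369. Check: 1 g0 = 9.80665 m/s^2, so 104.7 g0 = 104.7 * 9.80665 = 1026.7563 m/s^2. 1 ft/s^2 = 0.3048 m/s^2, so 1026.7563 m/s^2 = 1026.7563 / 0.3048 = 3368.6229 ft/s^2 ≈ 3369 ft/s^2 (4 s.f.).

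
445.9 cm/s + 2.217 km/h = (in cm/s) 1 cm/s = 0.01 m/s, so 445.9 cm/s = 445.9 * 0.01 = 4.459 m/s. 1 km/h = 0.27777778 m/s, so 2.217 km/h = 2.217 * 0.27777778 = 0.61583333 m/s. Sum: 4.459 + 0.61583333 = 5.0748333 m/s. 1 cm/s = 0.01 m/s, so 5.0748333 m/s = 5.0748333 / 0.01 = 507.48333 cm/s ≈ 507.5 cm/s (4 s.f.). Final answer: 507.5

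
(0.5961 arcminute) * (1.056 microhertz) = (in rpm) 1.749e-09. Check: 1 arcminute = 0.00029088821 rad, so 0.5961 arcminute = 0.5961 * 0.00029088821 = 0.00017339846 rad. 1 microhertz = 1e-06 Hz, so 1.056 microhertz = 1.056 * 1e-06 = 1.056e-06 Hz. Combine: 0.00017339846 rad * 1.056e-06 Hz = 1.8310878e-10 rad/s. 1 rpm = 0.10471976 rad/s, so 1.8310878e-10 rad/s = 1.8310878e-10 / 0.10471976 = 1.74856e-09 rpm ≈ 1.749e-09 rpm (4 s.f.).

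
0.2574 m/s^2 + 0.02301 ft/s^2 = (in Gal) 0.2574 m/s^2 is already in m/s^2. 1 ft/s^2 = 0.3048 m/s^2, so 0.02301 ft/s^2 = 0.02301 * 0.3048 = 0.007013448 m/s^2. Sum: 0.2574 + 0.007013448 = 0.26441345 m/s^2. 1 Gal = 0.01 m/s^2, so 0.26441345 m/s^2 = 0.26441345 / 0.01 = 26.441345 Gal ≈ 26.44 Gal (4 s.f.). Final answer: 26.44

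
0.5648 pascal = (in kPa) 0.5648 pascal = 0.5648 Pa. 1 kPa = 1000 Pa, so 0.5648 Pa = 0.5648 / 1000 = 0.0005648 kPa. Final answer: 0.0005648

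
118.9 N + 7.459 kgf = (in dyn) 118.9 N is already in N. 1 kgf = 9.80665 N, so 7.459 kgf = 7.459 * 9.80665 = 73.147802 N. Sum: 118.9 + 73.147802 = 192.0478 N. 1 dyn = 1e-05 N, so 192.0478 N = 192.0478 / 1e-05 = 19204780 dyn ≈ 1.92e+07 dyn (4 s.f.). Final answer: 1.92e+07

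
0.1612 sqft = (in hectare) 1 sqft = 0.09290304 m^2, so 0.1612 sqft = 0.1612 * 0.09290304 = 0.01497597 m^2. 1 hectare = 10000 m^2, so 0.01497597 m^2 = 0.01497597 / 10000 = 1.497597e-06 hectare ≈ 1.498e-06 hectare (4 s.f.). Final answer: 1.498e-06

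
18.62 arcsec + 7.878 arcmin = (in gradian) 1 arcsec = 4.8481368e-06 rad, so 18.62 arcsec = 18.62 * 4.8481368e-06 = 9.0272307e-05 rad. 1 arcmin = 0.00029088821 rad, so 7.878 arcmin = 7.878 * 0.00029088821 = 0.0022916173 rad. Sum: 9.0272307e-05 + 0.0022916173 = 0.0023818896 rad. 1 gradian = 0.015707963 rad, so 0.0023818896 rad = 0.0023818896 / 0.015707963 = 0.1516358 gradian ≈ 0.1516 gradian (4 s.f.). Final answer: 0.1516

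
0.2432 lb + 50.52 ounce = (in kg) 1.543. Check: 1 lb = 0.45359237 kg, so 0.2432 lb = 0.2432 * 0.45359237 = 0.11031366 kg. 1 ounce = 0.028349523 kg, so 50.52 ounce = 50.52 * 0.028349523 = 1.4322179 kg. Sum: 0.11031366 + 1.4322179 = 1.5425316 kg. Result: 1.5425316 kg ≈ 1.543 kg (4 s.f.).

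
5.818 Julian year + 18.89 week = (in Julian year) 1 Julian year = 31557600 s, so 5.818 Julian year = 5.818 * 31557600 = 1.8360212e+08 s. 1 week = 604800 s, so 18.89 week = 18.89 * 604800 = 11424672 s. Sum: 1.8360212e+08 + 11424672 = 1.9502679e+08 s. 1 Julian year = 31557600 s, so 1.9502679e+08 s = 1.9502679e+08 / 31557600 = 6.180026 Julian year ≈ 6.18 Julian year (4 s.f.). Final answer: 6.18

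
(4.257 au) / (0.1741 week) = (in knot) 1.176e+07. Check: 1 au = 1.4959787e+11 m, so 4.257 au = 4.257 * 1.4959787e+11 = 6.3683814e+11 m. 1 week = 604800 s, so 0.1741 week = 0.1741 * 604800 = 105295.68 s. Combine: 6.3683814e+11 m / 105295.68 s = 6048093.7 m/s. 1 knot = 0.51444444 m/s, so 6048093.7 m/s = 6048093.7 / 0.51444444 = 11756554 knot ≈ 1.176e+07 knot (4 s.f.).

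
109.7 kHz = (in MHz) 1 kHz = 1000 Hz, so 109.7 kHz = 109.7 * 1000 = 109700 Hz. 1 MHz = 1000000 Hz, so 109700 Hz = 109700 / 1000000 = 0.1097 MHz. Final answer: 0.1097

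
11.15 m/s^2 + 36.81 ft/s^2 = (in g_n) 11.15 m/s^2 is already in m/s^2. 1 ft/s^2 = 0.3048 m/s^2, so 36.81 ft/s^2 = 36.81 * 0.3048 = 11.219688 m/s^2. Sum: 11.15 + 11.219688 = 22.369688 m/s^2. 1 g_n = 9.80665 m/s^2, so 22.369688 m/s^2 = 22.369688 / 9.80665 = 2.2810734 g_n ≈ 2.281 g_n (4 s.f.). Final answer: 2.281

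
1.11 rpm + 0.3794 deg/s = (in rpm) 1.173. Check: 1 rpm = 0.10471976 rad/s, so 1.11 rpm = 1.11 * 0.10471976 = 0.11623893 rad/s. 1 deg/s = 0.017453293 rad/s, so 0.3794 deg/s = 0.3794 * 0.017453293 = 0.0066217792 rad/s. Sum: 0.11623893 + 0.0066217792 = 0.12286071 rad/s. 1 rpm = 0.10471976 rad/s, so 0.12286071 rad/s = 0.12286071 / 0.10471976 = 1.1732333 rpm ≈ 1.173 rpm (4 s.f.).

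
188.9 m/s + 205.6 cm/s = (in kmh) 188.9 m/s is already in m/s. 1 cm/s = 0.01 m/s, so 205.6 cm/s = 205.6 * 0.01 = 2.056 m/s. Sum: 188.9 + 2.056 = 190.956 m/s. 1 kmh = 0.27777778 m/s, so 190.956 m/s = 190.956 / 0.27777778 = 687.4416 kmh ≈ 687.4 kmh (4 s.f.). Final answer: 687.4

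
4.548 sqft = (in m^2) 1 sqft = 0.09290304 m^2, so 4.548 sqft = 4.548 * 0.09290304 = 0.42252303 m^2. Result: 0.42252303 m^2 ≈ 0.4225 m^2 (4 s.f.). Final answer: 0.4225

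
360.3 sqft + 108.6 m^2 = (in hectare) 1 sqft = 0.09290304 m^2, so 360.3 sqft = 360.3 * 0.09290304 = 33.472965 m^2. 108.6 m^2 is already in m^2. Sum: 33.472965 + 108.6 = 142.07297 m^2. 1 hectare = 10000 m^2, so 142.07297 m^2 = 142.07297 / 10000 = 0.014207297 hectare ≈ 0.01421 hectare (4 s.f.). Final answer: 0.01421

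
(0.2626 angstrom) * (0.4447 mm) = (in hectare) 1.168e-18. Check: 1 angstrom = 1e-10 m, so 0.2626 angstrom = 0.2626 * 1e-10 = 2.626e-11 m. 1 mm = 0.001 m, so 0.4447 mm = 0.4447 * 0.001 = 0.0004447 m. Combine: 2.626e-11 m * 0.0004447 m = 1.1677822e-14 m^2. 1 hectare = 10000 m^2, so 1.1677822e-14 m^2 = 1.1677822e-14 / 10000 = 1.1677822e-18 hectare ≈ 1.168e-18 hectare (4 s.f.).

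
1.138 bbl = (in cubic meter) 1 bbl = 0.15898729 m^3, so 1.138 bbl = 1.138 * 0.15898729 = 0.18092754 m^3. 0.18092754 m^3 = 0.18092754 cubic meter ≈ 0.1809 cubic meter (4 s.f.). Final answer: 0.1809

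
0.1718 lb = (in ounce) 2.749. Check: 1 lb = 0.45359237 kg, so 0.1718 lb = 0.1718 * 0.45359237 = 0.077927169 kg. 1 ounce = 0.028349523 kg, so 0.077927169 kg = 0.077927169 / 0.028349523 = 2.7488 ounce ≈ 2.749 ounce (4 s.f.).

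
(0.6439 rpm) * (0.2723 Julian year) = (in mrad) 5.794e+08. Check: 1 rpm = 0.10471976 rad/s, so 0.6439 rpm = 0.6439 * 0.10471976 = 0.06742905 rad/s. 1 Julian year = 31557600 s, so 0.2723 Julian year = 0.2723 * 31557600 = 8593134.5 s. Combine: 0.06742905 rad/s * 8593134.5 s = 579426.9 rad. 1 mrad = 0.001 rad, so 579426.9 rad = 579426.9 / 0.001 = 5.794269e+08 mrad ≈ 5.794e+08 mrad (4 s.f.).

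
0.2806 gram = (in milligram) 280.6. Check: 1 gram = 0.001 kg, so 0.2806 gram = 0.2806 * 0.001 = 0.0002806 kg. 1 milligram = 1e-06 kg, so 0.0002806 kg = 0.0002806 / 1e-06 = 280.6 milligram.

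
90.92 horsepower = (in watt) 6.78e+04. Check: 1 horsepower = 745.69987 W, so 90.92 horsepower = 90.92 * 745.69987 = 67799.032 W. 67799.032 W = 67799.032 watt ≈ 6.78e+04 watt (4 s.f.).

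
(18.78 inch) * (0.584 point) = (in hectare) 1 inch = 0.0254 m, so 18.78 inch = 18.78 * 0.0254 = 0.477012 m. 1 point = 0.00035277778 m, so 0.584 point = 0.584 * 0.00035277778 = 0.00020602222 m. Combine: 0.477012 m * 0.00020602222 m = 9.8275072e-05 m^2. 1 hectare = 10000 m^2, so 9.8275072e-05 m^2 = 9.8275072e-05 / 10000 = 9.8275072e-09 hectare ≈ 9.828e-09 hectare (4 s.f.). Final answer: 9.828e-09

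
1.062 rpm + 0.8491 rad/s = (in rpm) 9.17. Check: 1 rpm = 0.10471976 rad/s, so 1.062 rpm = 1.062 * 0.10471976 = 0.11121238 rad/s. 0.8491 rad/s is already in rad/s. Sum: 0.11121238 + 0.8491 = 0.96031238 rad/s. 1 rpm = 0.10471976 rad/s, so 0.96031238 rad/s = 0.96031238 / 0.10471976 = 9.1703077 rpm ≈ 9.17 rpm (4 s.f.).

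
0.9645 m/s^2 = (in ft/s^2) 3.164. Check: 1 ft/s^2 = 0.3048 m/s^2, so 0.9645 m/s^2 = 0.9645 / 0.3048 = 3.1643701 ft/s^2 ≈ 3.164 ft/s^2 (4 s.f.).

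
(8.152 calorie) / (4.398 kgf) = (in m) 0.7908. Check: 1 calorie = 4.184 J, so 8.152 calorie = 8.152 * 4.184 = 34.107968 J. 1 kgf = 9.80665 N, so 4.398 kgf = 4.398 * 9.80665 = 43.129647 N. Combine: 34.107968 J / 43.129647 N = 0.79082419 m. Result: 0.79082419 m ≈ 0.7908 m (4 s.f.).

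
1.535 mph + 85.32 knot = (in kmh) 1 mph = 0.44704 m/s, so 1.535 mph = 1.535 * 0.44704 = 0.6862064 m/s. 1 knot = 0.51444444 m/s, so 85.32 knot = 85.32 * 0.51444444 = 43.8924 m/s. Sum: 0.6862064 + 43.8924 = 44.578606 m/s. 1 kmh = 0.27777778 m/s, so 44.578606 m/s = 44.578606 / 0.27777778 = 160.48298 kmh ≈ 160.5 kmh (4 s.f.). Final answer: 160.5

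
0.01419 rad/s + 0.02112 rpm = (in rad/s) 0.01419 rad/s is already in rad/s. 1 rpm = 0.10471976 rad/s, so 0.02112 rpm = 0.02112 * 0.10471976 = 0.0022116812 rad/s. Sum: 0.01419 + 0.0022116812 = 0.016401681 rad/s. Result: 0.016401681 rad/s ≈ 0.0164 rad/s (4 s.f.). Final answer: 0.0164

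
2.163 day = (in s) 1.869e+05. Check: 1 day = 86400 s, so 2.163 day = 2.163 * 86400 = 186883.2 s. Result: 186883.2 s ≈ 1.869e+05 s (4 s.f.).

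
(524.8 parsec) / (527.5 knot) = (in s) 1 parsec = 3.0856776e+16 m, so 524.8 parsec = 524.8 * 3.0856776e+16 = 1.6193636e+19 m. 1 knot = 0.51444444 m/s, so 527.5 knot = 527.5 * 0.51444444 = 271.36944 m/s. Combine: 1.6193636e+19 m / 271.36944 m/s = 5.9673763e+16 s. Result: 5.9673763e+16 s ≈ 5.967e+16 s (4 s.f.). Final answer: 5.967e+16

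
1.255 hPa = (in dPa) 1 hPa = 100 Pa, so 1.255 hPa = 1.255 * 100 = 125.5 Pa. 1 dPa = 0.1 Pa, so 125.5 Pa = 125.5 / 0.1 = 1255 dPa. Final answer: 1255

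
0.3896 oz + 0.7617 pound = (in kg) 1 oz = 0.028349523 kg, so 0.3896 oz = 0.3896 * 0.028349523 = 0.011044974 kg. 1 pound = 0.45359237 kg, so 0.7617 pound = 0.7617 * 0.45359237 = 0.34550131 kg. Sum: 0.011044974 + 0.34550131 = 0.35654628 kg. Result: 0.35654628 kg ≈ 0.3565 kg (4 s.f.). Final answer: 0.3565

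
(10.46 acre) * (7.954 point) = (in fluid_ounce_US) 4.016e+06. Check: 1 acre = 4046.8564 m^2, so 10.46 acre = 10.46 * 4046.8564 = 42330.118 m^2. 1 point = 0.00035277778 m, so 7.954 point = 7.954 * 0.00035277778 = 0.0028059944 m. Combine: 42330.118 m^2 * 0.0028059944 m = 118.77808 m^3. 1 fluid_ounce_US = 2.957353e-05 m^3, so 118.77808 m^3 = 118.77808 / 2.957353e-05 = 4016364.6 fluid_ounce_US ≈ 4.016e+06 fluid_ounce_US (4 s.f.).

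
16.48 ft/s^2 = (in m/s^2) 5.023. Check: 1 ft/s^2 = 0.3048 m/s^2, so 16.48 ft/s^2 = 16.48 * 0.3048 = 5.023104 m/s^2. Result: 5.023104 m/s^2 ≈ 5.023 m/s^2 (4 s.f.).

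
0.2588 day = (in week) 1 day = 86400 s, so 0.2588 day = 0.2588 * 86400 = 22360.32 s. 1 week = 604800 s, so 22360.32 s = 22360.32 / 604800 = 0.036971429 week ≈ 0.03697 week (4 s.f.). Final answer: 0.03697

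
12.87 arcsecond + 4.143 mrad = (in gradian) 1 arcsecond = 4.8481368e-06 rad, so 12.87 arcsecond = 12.87 * 4.8481368e-06 = 6.2395521e-05 rad. 1 mrad = 0.001 rad, so 4.143 mrad = 4.143 * 0.001 = 0.004143 rad. Sum: 6.2395521e-05 + 0.004143 = 0.0042053955 rad. 1 gradian = 0.015707963 rad, so 0.0042053955 rad = 0.0042053955 / 0.015707963 = 0.26772379 gradian ≈ 0.2677 gradian (4 s.f.). Final answer: 0.2677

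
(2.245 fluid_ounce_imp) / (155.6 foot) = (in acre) 1 fluid_ounce_imp = 2.8413063e-05 m^3, so 2.245 fluid_ounce_imp = 2.245 * 2.8413063e-05 = 6.3787325e-05 m^3. 1 foot = 0.3048 m, so 155.6 foot = 155.6 * 0.3048 = 47.42688 m. Combine: 6.3787325e-05 m^3 / 47.42688 m = 1.3449615e-06 m^2. 1 acre = 4046.8564 m^2, so 1.3449615e-06 m^2 = 1.3449615e-06 / 4046.8564 = 3.3234721e-10 acre ≈ 3.323e-10 acre (4 s.f.). Final answer: 3.323e-10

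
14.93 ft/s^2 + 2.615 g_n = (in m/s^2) 1 ft/s^2 = 0.3048 m/s^2, so 14.93 ft/s^2 = 14.93 * 0.3048 = 4.550664 m/s^2. 1 g_n = 9.80665 m/s^2, so 2.615 g_n = 2.615 * 9.80665 = 25.64439 m/s^2. Sum: 4.550664 + 25.64439 = 30.195054 m/s^2. Result: 30.195054 m/s^2 ≈ 30.2 m/s^2 (4 s.f.). Final answer: 30.2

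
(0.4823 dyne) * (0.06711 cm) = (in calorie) 7.736e-10. Check: 1 dyne = 1e-05 N, so 0.4823 dyne = 0.4823 * 1e-05 = 4.823e-06 N. 1 cm = 0.01 m, so 0.06711 cm = 0.06711 * 0.01 = 0.0006711 m. Combine: 4.823e-06 N * 0.0006711 m = 3.2367153e-09 J. 1 calorie = 4.184 J, so 3.2367153e-09 J = 3.2367153e-09 / 4.184 = 7.7359352e-10 calorie ≈ 7.736e-10 calorie (4 s.f.).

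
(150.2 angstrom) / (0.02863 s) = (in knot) 1 angstrom = 1e-10 m, so 150.2 angstrom = 150.2 * 1e-10 = 1.502e-08 m. 0.02863 s is already in s. Combine: 1.502e-08 m / 0.02863 s = 5.2462452e-07 m/s. 1 knot = 0.51444444 m/s, so 5.2462452e-07 m/s = 5.2462452e-07 / 0.51444444 = 1.0197885e-06 knot ≈ 1.02e-06 knot (4 s.f.). Final answer: 1.02e-06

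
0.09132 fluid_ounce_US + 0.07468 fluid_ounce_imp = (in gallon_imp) 0.001061. Check: 1 fluid_ounce_US = 2.957353e-05 m^3, so 0.09132 fluid_ounce_US = 0.09132 * 2.957353e-05 = 2.7006547e-06 m^3. 1 fluid_ounce_imp = 2.8413063e-05 m^3, so 0.07468 fluid_ounce_imp = 0.07468 * 2.8413063e-05 = 2.1218875e-06 m^3. Sum: 2.7006547e-06 + 2.1218875e-06 = 4.8225422e-06 m^3. 1 gallon_imp = 0.00454609 m^3, so 4.8225422e-06 m^3 = 4.8225422e-06 / 0.00454609 = 0.001060811 gallon_imp ≈ 0.001061 gallon_imp (4 s.f.).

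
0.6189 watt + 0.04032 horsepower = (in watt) 30.69. Check: 0.6189 watt = 0.6189 W. 1 horsepower = 745.69987 W, so 0.04032 horsepower = 0.04032 * 745.69987 = 30.066619 W. Sum: 0.6189 + 30.066619 = 30.685519 W. 30.685519 W = 30.685519 watt ≈ 30.69 watt (4 s.f.).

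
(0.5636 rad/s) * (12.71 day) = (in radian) 0.5636 rad/s is already in rad/s. 1 day = 86400 s, so 12.71 day = 12.71 * 86400 = 1098144 s. Combine: 0.5636 rad/s * 1098144 s = 618913.96 rad. 618913.96 rad = 618913.96 radian ≈ 6.189e+05 radian (4 s.f.). Final answer: 6.189e+05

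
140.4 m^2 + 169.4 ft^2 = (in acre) 0.03858. Check: 140.4 m^2 is already in m^2. 1 ft^2 = 0.09290304 m^2, so 169.4 ft^2 = 169.4 * 0.09290304 = 15.737775 m^2. Sum: 140.4 + 15.737775 = 156.13777 m^2. 1 acre = 4046.8564 m^2, so 156.13777 m^2 = 156.13777 / 4046.8564 = 0.038582484 acre ≈ 0.03858 acre (4 s.f.).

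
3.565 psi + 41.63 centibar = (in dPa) 6.621e+05. Check: 1 psi = 6894.7573 Pa, so 3.565 psi = 3.565 * 6894.7573 = 24579.81 Pa. 1 centibar = 1000 Pa, so 41.63 centibar = 41.63 * 1000 = 41630 Pa. Sum: 24579.81 + 41630 = 66209.81 Pa. 1 dPa = 0.1 Pa, so 66209.81 Pa = 66209.81 / 0.1 = 662098.1 dPa ≈ 6.621e+05 dPa (4 s.f.).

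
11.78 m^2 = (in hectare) 0.001178. Check: 1 hectare = 10000 m^2, so 11.78 m^2 = 11.78 / 10000 = 0.001178 hectare.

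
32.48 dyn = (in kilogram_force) 1 dyn = 1e-05 N, so 32.48 dyn = 32.48 * 1e-05 = 0.0003248 N. 1 kilogram_force = 9.80665 N, so 0.0003248 N = 0.0003248 / 9.80665 = 3.3120383e-05 kilogram_force ≈ 3.312e-05 kilogram_force (4 s.f.). Final answer: 3.312e-05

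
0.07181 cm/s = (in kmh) 0.002585. Check: 1 cm/s = 0.01 m/s, so 0.07181 cm/s = 0.07181 * 0.01 = 0.0007181 m/s. 1 kmh = 0.27777778 m/s, so 0.0007181 m/s = 0.0007181 / 0.27777778 = 0.00258516 kmh ≈ 0.002585 kmh (4 s.f.).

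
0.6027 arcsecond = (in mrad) 1 arcsecond = 4.8481368e-06 rad, so 0.6027 arcsecond = 0.6027 * 4.8481368e-06 = 2.9219721e-06 rad. 1 mrad = 0.001 rad, so 2.9219721e-06 rad = 2.9219721e-06 / 0.001 = 0.0029219721 mrad ≈ 0.002922 mrad (4 s.f.). Final answer: 0.002922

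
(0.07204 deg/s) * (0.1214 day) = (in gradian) 839.6. Check: 1 deg/s = 0.017453293 rad/s, so 0.07204 deg/s = 0.07204 * 0.017453293 = 0.0012573352 rad/s. 1 day = 86400 s, so 0.1214 day = 0.1214 * 86400 = 10488.96 s. Combine: 0.0012573352 rad/s * 10488.96 s = 13.188139 rad. 1 gradian = 0.015707963 rad, so 13.188139 rad = 13.188139 / 0.015707963 = 839.58298 gradian ≈ 839.6 gradian (4 s.f.).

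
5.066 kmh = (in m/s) 1 kmh = 0.27777778 m/s, so 5.066 kmh = 5.066 * 0.27777778 = 1.4072222 m/s. Result: 1.4072222 m/s ≈ 1.407 m/s (4 s.f.). Final answer: 1.407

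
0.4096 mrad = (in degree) 1 mrad = 0.001 rad, so 0.4096 mrad = 0.4096 * 0.001 = 0.0004096 rad. 1 degree = 0.017453293 rad, so 0.0004096 rad = 0.0004096 / 0.017453293 = 0.023468351 degree ≈ 0.02347 degree (4 s.f.). Final answer: 0.02347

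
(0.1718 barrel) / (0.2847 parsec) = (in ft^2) 3.347e-17. Check: 1 barrel = 0.15898729 m^3, so 0.1718 barrel = 0.1718 * 0.15898729 = 0.027314017 m^3. 1 parsec = 3.0856776e+16 m, so 0.2847 parsec = 0.2847 * 3.0856776e+16 = 8.7849241e+15 m. Combine: 0.027314017 m^3 / 8.7849241e+15 m = 3.1091922e-18 m^2. 1 ft^2 = 0.09290304 m^2, so 3.1091922e-18 m^2 = 3.1091922e-18 / 0.09290304 = 3.3467066e-17 ft^2 ≈ 3.347e-17 ft^2 (4 s.f.).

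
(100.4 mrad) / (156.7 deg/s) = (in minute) 0.0006118. Check: 1 mrad = 0.001 rad, so 100.4 mrad = 100.4 * 0.001 = 0.1004 rad. 1 deg/s = 0.017453293 rad/s, so 156.7 deg/s = 156.7 * 0.017453293 = 2.7349309 rad/s. Combine: 0.1004 rad / 2.7349309 rad/s = 0.036710251 s. 1 minute = 60 s, so 0.036710251 s = 0.036710251 / 60 = 0.00061183751 minute ≈ 0.0006118 minute (4 s.f.).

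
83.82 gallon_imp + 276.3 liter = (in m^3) 1 gallon_imp = 0.00454609 m^3, so 83.82 gallon_imp = 83.82 * 0.00454609 = 0.38105326 m^3. 1 liter = 0.001 m^3, so 276.3 liter = 276.3 * 0.001 = 0.2763 m^3. Sum: 0.38105326 + 0.2763 = 0.65735326 m^3. Result: 0.65735326 m^3 ≈ 0.6574 m^3 (4 s.f.). Final answer: 0.6574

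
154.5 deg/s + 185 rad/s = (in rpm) 1792. Check: 1 deg/s = 0.017453293 rad/s, so 154.5 deg/s = 154.5 * 0.017453293 = 2.6965337 rad/s. 185 rad/s is already in rad/s. Sum: 2.6965337 + 185 = 187.69653 rad/s. 1 rpm = 0.10471976 rad/s, so 187.69653 rad/s = 187.69653 / 0.10471976 = 1792.3699 rpm ≈ 1792 rpm (4 s.f.).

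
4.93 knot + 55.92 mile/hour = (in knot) 1 knot = 0.51444444 m/s, so 4.93 knot = 4.93 * 0.51444444 = 2.5362111 m/s. 1 mile/hour = 0.44704 m/s, so 55.92 mile/hour = 55.92 * 0.44704 = 24.998477 m/s. Sum: 2.5362111 + 24.998477 = 27.534688 m/s. 1 knot = 0.51444444 m/s, so 27.534688 m/s = 27.534688 / 0.51444444 = 53.523151 knot ≈ 53.52 knot (4 s.f.). Final answer: 53.52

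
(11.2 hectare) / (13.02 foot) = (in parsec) 1 hectare = 10000 m^2, so 11.2 hectare = 11.2 * 10000 = 112000 m^2. 1 foot = 0.3048 m, so 13.02 foot = 13.02 * 0.3048 = 3.968496 m. Combine: 112000 m^2 / 3.968496 m = 28222.279 m. 1 parsec = 3.0856776e+16 m, so 28222.279 m = 28222.279 / 3.0856776e+16 = 9.1462176e-13 parsec ≈ 9.146e-13 parsec (4 s.f.). Final answer: 9.146e-13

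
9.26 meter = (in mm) 9260. Check: 9.26 meter = 9.26 m. 1 mm = 0.001 m, so 9.26 m = 9.26 / 0.001 = 9260 mm.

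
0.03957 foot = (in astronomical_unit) 8.062e-14. Check: 1 foot = 0.3048 m, so 0.03957 foot = 0.03957 * 0.3048 = 0.012060936 m. 1 astronomical_unit = 1.4959787e+11 m, so 0.012060936 m = 0.012060936 / 1.4959787e+11 = 8.0622377e-14 astronomical_unit ≈ 8.062e-14 astronomical_unit (4 s.f.).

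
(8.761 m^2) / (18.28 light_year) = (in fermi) 8.761 m^2 is already in m^2. 1 light_year = 9.4607305e+15 m, so 18.28 light_year = 18.28 * 9.4607305e+15 = 1.7294215e+17 m. Combine: 8.761 m^2 / 1.7294215e+17 m = 5.0658557e-17 m. 1 fermi = 1e-15 m, so 5.0658557e-17 m = 5.0658557e-17 / 1e-15 = 0.050658557 fermi ≈ 0.05066 fermi (4 s.f.). Final answer: 0.05066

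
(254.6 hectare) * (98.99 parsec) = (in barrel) 4.891e+25. Check: 1 hectare = 10000 m^2, so 254.6 hectare = 254.6 * 10000 = 2546000 m^2. 1 parsec = 3.0856776e+16 m, so 98.99 parsec = 98.99 * 3.0856776e+16 = 3.0545122e+18 m. Combine: 2546000 m^2 * 3.0545122e+18 m = 7.7767882e+24 m^3. 1 barrel = 0.15898729 m^3, so 7.7767882e+24 m^3 = 7.7767882e+24 / 0.15898729 = 4.8914526e+25 barrel ≈ 4.891e+25 barrel (4 s.f.).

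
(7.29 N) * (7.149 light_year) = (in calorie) 7.29 N is already in N. 1 light_year = 9.4607305e+15 m, so 7.149 light_year = 7.149 * 9.4607305e+15 = 6.7634762e+16 m. Combine: 7.29 N * 6.7634762e+16 m = 4.9305742e+17 J. 1 calorie = 4.184 J, so 4.9305742e+17 J = 4.9305742e+17 / 4.184 = 1.1784355e+17 calorie ≈ 1.178e+17 calorie (4 s.f.). Final answer: 1.178e+17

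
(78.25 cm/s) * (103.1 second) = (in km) 1 cm/s = 0.01 m/s, so 78.25 cm/s = 78.25 * 0.01 = 0.7825 m/s. 103.1 second = 103.1 s. Combine: 0.7825 m/s * 103.1 s = 80.67575 m. 1 km = 1000 m, so 80.67575 m = 80.67575 / 1000 = 0.08067575 km ≈ 0.08068 km (4 s.f.). Final answer: 0.08068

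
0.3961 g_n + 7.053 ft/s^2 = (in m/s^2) 1 g_n = 9.80665 m/s^2, so 0.3961 g_n = 0.3961 * 9.80665 = 3.8844141 m/s^2. 1 ft/s^2 = 0.3048 m/s^2, so 7.053 ft/s^2 = 7.053 * 0.3048 = 2.1497544 m/s^2. Sum: 3.8844141 + 2.1497544 = 6.0341685 m/s^2. Result: 6.0341685 m/s^2 ≈ 6.034 m/s^2 (4 s.f.). Final answer: 6.034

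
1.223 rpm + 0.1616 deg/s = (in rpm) 1.25. Check: 1 rpm = 0.10471976 rad/s, so 1.223 rpm = 1.223 * 0.10471976 = 0.12807226 rad/s. 1 deg/s = 0.017453293 rad/s, so 0.1616 deg/s = 0.1616 * 0.017453293 = 0.0028204521 rad/s. Sum: 0.12807226 + 0.0028204521 = 0.13089271 rad/s. 1 rpm = 0.10471976 rad/s, so 0.13089271 rad/s = 0.13089271 / 0.10471976 = 1.2499333 rpm ≈ 1.25 rpm (4 s.f.).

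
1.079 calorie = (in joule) 4.515. Check: 1 calorie = 4.184 J, so 1.079 calorie = 1.079 * 4.184 = 4.514536 J. 4.514536 J = 4.514536 joule ≈ 4.515 joule (4 s.f.).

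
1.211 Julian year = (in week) 1 Julian year = 31557600 s, so 1.211 Julian year = 1.211 * 31557600 = 38216254 s. 1 week = 604800 s, so 38216254 s = 38216254 / 604800 = 63.18825 week ≈ 63.19 week (4 s.f.). Final answer: 63.19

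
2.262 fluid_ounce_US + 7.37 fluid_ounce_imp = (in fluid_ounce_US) 9.343. Check: 1 fluid_ounce_US = 2.957353e-05 m^3, so 2.262 fluid_ounce_US = 2.262 * 2.957353e-05 = 6.6895324e-05 m^3. 1 fluid_ounce_imp = 2.8413063e-05 m^3, so 7.37 fluid_ounce_imp = 7.37 * 2.8413063e-05 = 0.00020940427 m^3. Sum: 6.6895324e-05 + 0.00020940427 = 0.00027629959 m^3. 1 fluid_ounce_US = 2.957353e-05 m^3, so 0.00027629959 m^3 = 0.00027629959 / 2.957353e-05 = 9.3428008 fluid_ounce_US ≈ 9.343 fluid_ounce_US (4 s.f.).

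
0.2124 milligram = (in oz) 7.492e-06. Check: 1 milligram = 1e-06 kg, so 0.2124 milligram = 0.2124 * 1e-06 = 2.124e-07 kg. 1 oz = 0.028349523 kg, so 2.124e-07 kg = 2.124e-07 / 0.028349523 = 7.4921895e-06 oz ≈ 7.492e-06 oz (4 s.f.).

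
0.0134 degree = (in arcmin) 1 degree = 0.017453293 rad, so 0.0134 degree = 0.0134 * 0.017453293 = 0.00023387412 rad. 1 arcmin = 0.00029088821 rad, so 0.00023387412 rad = 0.00023387412 / 0.00029088821 = 0.804 arcmin. Final answer: 0.804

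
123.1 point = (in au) 2.903e-13. Check: 1 point = 0.00035277778 m, so 123.1 point = 123.1 * 0.00035277778 = 0.043426944 m. 1 au = 1.4959787e+11 m, so 0.043426944 m = 0.043426944 / 1.4959787e+11 = 2.9029119e-13 au ≈ 2.903e-13 au (4 s.f.).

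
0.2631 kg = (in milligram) 2.631e+05. Check: 1 milligram = 1e-06 kg, so 0.2631 kg = 0.2631 / 1e-06 = 263100 milligram ≈ 2.631e+05 milligram (4 s.f.).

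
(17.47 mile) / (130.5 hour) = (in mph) 0.1339. Check: 1 mile = 1609.344 m, so 17.47 mile = 17.47 * 1609.344 = 28115.24 m. 1 hour = 3600 s, so 130.5 hour = 130.5 * 3600 = 469800 s. Combine: 28115.24 m / 469800 s = 0.059845125 m/s. 1 mph = 0.44704 m/s, so 0.059845125 m/s = 0.059845125 / 0.44704 = 0.13386973 mph ≈ 0.1339 mph (4 s.f.).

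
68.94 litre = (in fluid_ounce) 2331. Check: 1 litre = 0.001 m^3, so 68.94 litre = 68.94 * 0.001 = 0.06894 m^3. 1 fluid_ounce = 2.957353e-05 m^3, so 0.06894 m^3 = 0.06894 / 2.957353e-05 = 2331.1387 fluid_ounce ≈ 2331 fluid_ounce (4 s.f.).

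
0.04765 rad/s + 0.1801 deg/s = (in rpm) 0.04765 rad/s is already in rad/s. 1 deg/s = 0.017453293 rad/s, so 0.1801 deg/s = 0.1801 * 0.017453293 = 0.003143338 rad/s. Sum: 0.04765 + 0.003143338 = 0.050793338 rad/s. 1 rpm = 0.10471976 rad/s, so 0.050793338 rad/s = 0.050793338 / 0.10471976 = 0.48504065 rpm ≈ 0.485 rpm (4 s.f.). Final answer: 0.485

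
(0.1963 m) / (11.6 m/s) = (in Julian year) 0.1963 m is already in m. 11.6 m/s is already in m/s. Combine: 0.1963 m / 11.6 m/s = 0.016922414 s. 1 Julian year = 31557600 s, so 0.016922414 s = 0.016922414 / 31557600 = 5.3623893e-10 Julian year ≈ 5.362e-10 Julian year (4 s.f.). Final answer: 5.362e-10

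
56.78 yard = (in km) 1 yard = 0.9144 m, so 56.78 yard = 56.78 * 0.9144 = 51.919632 m. 1 km = 1000 m, so 51.919632 m = 51.919632 / 1000 = 0.051919632 km ≈ 0.05192 km (4 s.f.). Final answer: 0.05192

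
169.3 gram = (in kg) 0.1693. Check: 1 gram = 0.001 kg, so 169.3 gram = 169.3 * 0.001 = 0.1693 kg. Result: 0.1693 kg.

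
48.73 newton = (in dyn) 48.73 newton = 48.73 N. 1 dyn = 1e-05 N, so 48.73 N = 48.73 / 1e-05 = 4873000 dyn ≈ 4.873e+06 dyn (4 s.f.). Final answer: 4.873e+06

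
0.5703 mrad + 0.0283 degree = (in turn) 0.0001694. Check: 1 mrad = 0.001 rad, so 0.5703 mrad = 0.5703 * 0.001 = 0.0005703 rad. 1 degree = 0.017453293 rad, so 0.0283 degree = 0.0283 * 0.017453293 = 0.00049392818 rad. Sum: 0.0005703 + 0.00049392818 = 0.0010642282 rad. 1 turn = 6.2831853 rad, so 0.0010642282 rad = 0.0010642282 / 6.2831853 = 0.00016937718 turn ≈ 0.0001694 turn (4 s.f.).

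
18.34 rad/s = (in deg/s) 1051. Check: 1 deg/s = 0.017453293 rad/s, so 18.34 rad/s = 18.34 / 0.017453293 = 1050.8046 deg/s ≈ 1051 deg/s (4 s.f.).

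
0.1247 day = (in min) 179.6. Check: 1 day = 86400 s, so 0.1247 day = 0.1247 * 86400 = 10774.08 s. 1 min = 60 s, so 10774.08 s = 10774.08 / 60 = 179.568 min ≈ 179.6 min (4 s.f.).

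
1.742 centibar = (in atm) 1 centibar = 1000 Pa, so 1.742 centibar = 1.742 * 1000 = 1742 Pa. 1 atm = 101325 Pa, so 1742 Pa = 1742 / 101325 = 0.017192203 atm ≈ 0.01719 atm (4 s.f.). Final answer: 0.01719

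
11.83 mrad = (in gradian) 0.7531. Check: 1 mrad = 0.001 rad, so 11.83 mrad = 11.83 * 0.001 = 0.01183 rad. 1 gradian = 0.015707963 rad, so 0.01183 rad = 0.01183 / 0.015707963 = 0.75312119 gradian ≈ 0.7531 gradian (4 s.f.).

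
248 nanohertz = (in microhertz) 1 nanohertz = 1e-09 Hz, so 248 nanohertz = 248 * 1e-09 = 2.48e-07 Hz. 1 microhertz = 1e-06 Hz, so 2.48e-07 Hz = 2.48e-07 / 1e-06 = 0.248 microhertz. Final answer: 0.248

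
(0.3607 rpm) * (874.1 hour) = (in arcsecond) 1 rpm = 0.10471976 rad/s, so 0.3607 rpm = 0.3607 * 0.10471976 = 0.037772416 rad/s. 1 hour = 3600 s, so 874.1 hour = 874.1 * 3600 = 3146760 s. Combine: 0.037772416 rad/s * 3146760 s = 118860.73 rad. 1 arcsecond = 4.8481368e-06 rad, so 118860.73 rad = 118860.73 / 4.8481368e-06 = 2.4516785e+10 arcsecond ≈ 2.452e+10 arcsecond (4 s.f.). Final answer: 2.452e+10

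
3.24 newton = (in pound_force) 0.7284. Check: 3.24 newton = 3.24 N. 1 pound_force = 4.4482216 N, so 3.24 N = 3.24 / 4.4482216 = 0.72838098 pound_force ≈ 0.7284 pound_force (4 s.f.).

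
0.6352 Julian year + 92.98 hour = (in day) 235.9. Check: 1 Julian year = 31557600 s, so 0.6352 Julian year = 0.6352 * 31557600 = 20045388 s. 1 hour = 3600 s, so 92.98 hour = 92.98 * 3600 = 334728 s. Sum: 20045388 + 334728 = 20380116 s. 1 day = 86400 s, so 20380116 s = 20380116 / 86400 = 235.88097 day ≈ 235.9 day (4 s.f.).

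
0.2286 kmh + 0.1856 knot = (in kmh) 1 kmh = 0.27777778 m/s, so 0.2286 kmh = 0.2286 * 0.27777778 = 0.0635 m/s. 1 knot = 0.51444444 m/s, so 0.1856 knot = 0.1856 * 0.51444444 = 0.095480889 m/s. Sum: 0.0635 + 0.095480889 = 0.15898089 m/s. 1 kmh = 0.27777778 m/s, so 0.15898089 m/s = 0.15898089 / 0.27777778 = 0.5723312 kmh ≈ 0.5723 kmh (4 s.f.). Final answer: 0.5723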